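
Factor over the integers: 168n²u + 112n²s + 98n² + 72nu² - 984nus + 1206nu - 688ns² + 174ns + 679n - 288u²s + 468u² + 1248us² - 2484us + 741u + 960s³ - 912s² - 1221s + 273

Group: 7n(24nu + 16ns + 14n - 96us + 156u - 64s² + 48s + 91) + (3u - 15s + 3)(24nu + 16ns + 14n - 96us + 156u - 64s² + 48s + 91); both groups contain (24nu + 16ns + 14n - 96us + 156u - 64s² + 48s + 91), so (7n + 3u - 15s + 3) is a factor with cofactor 24nu + 16ns + 14n - 96us + 156u - 64s² + 48s + 91.
The cofactor groups again: 24nu + 16ns + 14n - 96us + 156u - 64s² + 48s + 91 = 12u(2n - 8s + 13) + (8s + 7)(2n - 8s + 13); both groups contain (2n - 8s + 13), giving (12u + 8s + 7)(2n - 8s + 13).

(2n - 8s + 13)(7n + 3u - 15s + 3)(12u + 8s + 7)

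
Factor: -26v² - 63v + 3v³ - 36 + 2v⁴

(2v + 3)(v + 1)(v + 3)(v - 4)

Testing divisors of the constant over divisors of the leading coefficient, v = 4 is a root, so (v - 4) divides it; the quotient is 2v³ + 11v² + 18v + 9.
Continuing, v = -3/2 is a root, so (2v + 3) divides it; the quotient is v² + 4v + 3.
The remaining quadratic factors as (v + 1)(v + 3).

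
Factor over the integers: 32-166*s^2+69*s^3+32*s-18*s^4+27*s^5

(3*s+1)*(3*s-2)*(3*s-4)*(s^2+s+4)

Among the possible rational roots, s = 4/3 is a root, giving the factor (3*s-4) and quotient 9*s^4+6*s^3+31*s^2-14*s-8.
Next, s = 2/3 is a root, giving the factor (3*s-2) and quotient 3*s^3+4*s^2+13*s+4.
Next, s = -1/3 is a root, giving the factor (3*s+1) and quotient s^2+s+4.
The quadratic s^2+s+4 has discriminant -15 < 0 and is irreducible over ℤ.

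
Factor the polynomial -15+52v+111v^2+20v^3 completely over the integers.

Testing divisors of the constant over divisors of the leading coefficient, v = -3/4 is a root, giving the factor (4v+3) and quotient 5v^2+24v-5.
The remaining quadratic factors as (5v-1)(v+5).

(4v+3)(5v-1)(v+5)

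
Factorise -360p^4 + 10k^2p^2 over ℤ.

10p^2(k + 6p)(k - 6p)

Pull out the common factor 10p^2; k^2 - 36p^2 is a difference of squares.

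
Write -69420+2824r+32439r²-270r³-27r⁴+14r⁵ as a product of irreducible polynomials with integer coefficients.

(2r+3)(7r-10)(r+13)(r²-15r+178)

Trying the rational-root candidates, r = -3/2 is a root, so (2r+3) divides it; the quotient is 7r⁴-24r³-99r²+16368r-23140.
Then r = -13 is a root, so (r+13) divides it; the quotient is 7r³-115r²+1396r-1780.
Continuing, r = 10/7 is a root, so (7r-10) is a factor; dividing leaves r²-15r+178.
The quadratic r²-15r+178 has discriminant -487 < 0 and is irreducible over ℤ.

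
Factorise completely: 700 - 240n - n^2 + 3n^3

(3n - 10)(n + 10)(n - 7)

Among the possible rational roots, n = 10/3 is a root, so (3n - 10) divides it; the quotient is n^2 + 3n - 70.
The remaining quadratic factors as (n - 7)(n + 10).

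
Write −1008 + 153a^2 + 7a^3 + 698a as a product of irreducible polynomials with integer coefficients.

(7a − 8)(a + 14)(a + 9)

By the rational root theorem, a = 8/7 is a root, so (7a − 8) is a factor; dividing leaves a^2 + 23a + 126.
The remaining quadratic factors as (a + 9)(a + 14).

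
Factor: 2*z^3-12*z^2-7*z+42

Group as (2*z^3-7*z) + (-12*z^2+42) = z*(2*z^2-7) - 6*(2*z^2-7).
Both groups share the factor (2*z^2-7).

(z-6)*(2*z^2-7)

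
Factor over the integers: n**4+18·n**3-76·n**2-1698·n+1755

Testing divisors of the constant over divisors of the leading coefficient, n = -13 is a root, giving the factor (n+13) and quotient n**3+5·n**2-141·n+135.
Continuing, n = -15 is a root, so (n+15) divides it; the quotient is n**2-10·n+9.
The remaining quadratic factors as (n-9)(n-1).

(n+13)·(n+15)·(n-1)·(n-9)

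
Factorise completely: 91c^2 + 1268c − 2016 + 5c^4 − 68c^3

Testing divisors of the constant over divisors of the leading coefficient, c = 8/5 is a root, so (5c − 8) is a factor; dividing leaves c^3 − 12c^2 − c + 252.
Then c = 7 is a root, giving the factor (c − 7) and quotient c^2 − 5c − 36.
The remaining quadratic factors as (c − 9)(c + 4).

(5c − 8)(c + 4)(c − 7)(c − 9)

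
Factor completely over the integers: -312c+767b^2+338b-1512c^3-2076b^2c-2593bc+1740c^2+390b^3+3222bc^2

Group: 10b(39b^2-153bc+26b+108c^2-24c) + (-14c+13)(39b^2-153bc+26b+108c^2-24c); both groups contain (39b^2-153bc+26b+108c^2-24c), so (10b-14c+13) is a factor with cofactor 39b^2-153bc+26b+108c^2-24c.
The cofactor groups again: 39b^2-153bc+26b+108c^2-24c = 13b(3b-9c+2) - 12c(3b-9c+2); both groups contain (3b-9c+2), giving (13b-12c)(3b-9c+2).

(10b-14c+13)(13b-12c)(3b-9c+2)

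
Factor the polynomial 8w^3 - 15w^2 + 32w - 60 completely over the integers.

Group as (8w^3 + 32w) + (-15w^2 - 60) = 8w(w^2 + 4) - 15(w^2 + 4).
Both groups share the factor (w^2 + 4).

(8w - 15)(w^2 + 4)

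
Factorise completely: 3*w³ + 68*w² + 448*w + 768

(3*w + 8)*(w + 12)*(w + 8)

Among the possible rational roots, w = -8/3 is a root, so (3*w + 8) is a factor; dividing leaves w² + 20*w + 96.
The remaining quadratic factors as (w + 8)(w + 12).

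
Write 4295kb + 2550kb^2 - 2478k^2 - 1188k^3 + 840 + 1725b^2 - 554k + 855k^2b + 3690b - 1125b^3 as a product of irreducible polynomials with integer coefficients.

-(9k - 15b - 4)(12k - 5b + 14)(11k + 15b + 15)

Group: 9k(-132k^2 - 125kb - 334k + 75b^2 - 135b - 210) + (-15b - 4)(-132k^2 - 125kb - 334k + 75b^2 - 135b - 210); both groups contain (-132k^2 - 125kb - 334k + 75b^2 - 135b - 210), so (9k - 15b - 4) is a factor with cofactor -132k^2 - 125kb - 334k + 75b^2 - 135b - 210.
The cofactor groups again: -132k^2 - 125kb - 334k + 75b^2 - 135b - 210 = -11k(12k - 5b + 14) + (-15b - 15)(12k - 5b + 14); both groups contain (12k - 5b + 14), giving -(11k + 15b + 15)(12k - 5b + 14).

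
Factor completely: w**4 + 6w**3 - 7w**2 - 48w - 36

(w + 1)(w + 2)(w + 6)(w - 3)

Trying the rational-root candidates, w = 3 is a root, so (w - 3) is a factor; dividing leaves w**3 + 9w**2 + 20w + 12.
Next, w = -1 is a root, giving the factor (w + 1) and quotient w**2 + 8w + 12.
The remaining quadratic factors as (w + 6)(w + 2).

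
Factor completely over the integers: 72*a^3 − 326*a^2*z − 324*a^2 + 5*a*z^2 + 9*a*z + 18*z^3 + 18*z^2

(2*a − 9*z − 9)*(4*a − z)*(9*a + 2*z)

Group: 9*a*(8*a^2 − 38*a*z − 36*a + 9*z^2 + 9*z) + 2*z*(8*a^2 − 38*a*z − 36*a + 9*z^2 + 9*z); both groups contain (8*a^2 − 38*a*z − 36*a + 9*z^2 + 9*z), so (9*a + 2*z) is a factor with cofactor 8*a^2 − 38*a*z − 36*a + 9*z^2 + 9*z.
The cofactor groups again: 8*a^2 − 38*a*z − 36*a + 9*z^2 + 9*z = 2*a*(4*a − z) + (−9*z − 9)*(4*a − z); both groups contain (4*a − z), giving (2*a − 9*z − 9)*(4*a − z).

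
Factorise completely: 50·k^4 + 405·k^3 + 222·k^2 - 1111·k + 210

(2·k + 5)·(5·k - 1)·(5·k - 6)·(k + 7)

Trying the rational-root candidates, k = 1/5 is a root, so (5·k - 1) is a factor; dividing leaves 10·k^3 + 83·k^2 + 61·k - 210.
Continuing, k = 6/5 is a root, so (5·k - 6) is a factor; dividing leaves 2·k^2 + 19·k + 35.
The remaining quadratic factors as (k + 7)(2·k + 5).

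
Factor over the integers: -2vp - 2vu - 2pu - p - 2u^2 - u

Group: -p(2v + 2u + 1) - u(2v + 2u + 1); both groups contain (2v + 2u + 1).

-(2v + 2u + 1)(p + u)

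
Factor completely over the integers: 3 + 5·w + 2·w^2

(2·w + 3)·(w + 1)

Need a pair with product 2·3 = 6 and sum 5: that's 2 and 3.
Split the middle term: 2·w^2 + 2·w + 3·w + 3 = 2·w·(w + 1) + 3·(w + 1).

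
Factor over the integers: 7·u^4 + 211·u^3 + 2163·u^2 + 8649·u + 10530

Testing divisors of the constant over divisors of the leading coefficient, u = -13 is a root, giving the factor (u + 13) and quotient 7·u^3 + 120·u^2 + 603·u + 810.
Next, u = -9 is a root, giving the factor (u + 9) and quotient 7·u^2 + 57·u + 90.
The remaining quadratic factors as (u + 6)(7·u + 15).

(7·u + 15)·(u + 13)·(u + 6)·(u + 9)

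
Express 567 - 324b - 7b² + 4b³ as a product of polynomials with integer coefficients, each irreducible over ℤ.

(4b - 7)(b + 9)(b - 9)

Testing divisors of the constant over divisors of the leading coefficient, b = -9 is a root, so (b + 9) divides it; the quotient is 4b² - 43b + 63.
The remaining quadratic factors as (4b - 7)(b - 9).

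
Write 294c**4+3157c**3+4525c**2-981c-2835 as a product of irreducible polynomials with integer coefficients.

By the rational root theorem, c = -9 is a root, so (c+9) divides it; the quotient is 294c**3+511c**2-74c-315.
Next, c = 5/7 is a root, giving the factor (7c-5) and quotient 42c**2+103c+63.
The remaining quadratic factors as (6c+7)(7c+9).

(6c+7)(7c+9)(7c-5)(c+9)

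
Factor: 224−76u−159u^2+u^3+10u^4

Testing divisors of the constant over divisors of the leading coefficient, u = 1 is a root, so (u−1) is a factor; dividing leaves 10u^3+11u^2−148u−224.
Then u = −7/2 is a root, giving the factor (2u+7) and quotient 5u^2−12u−32.
The remaining quadratic factors as (u−4)(5u+8).

(2u+7)(5u+8)(u−1)(u−4)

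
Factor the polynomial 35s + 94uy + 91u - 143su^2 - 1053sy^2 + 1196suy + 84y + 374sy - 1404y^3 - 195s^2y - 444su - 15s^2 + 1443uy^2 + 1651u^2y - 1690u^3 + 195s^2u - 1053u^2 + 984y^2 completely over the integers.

Group: 13u(15s^2 - 11su + 81sy - 35s - 130u^2 - 3uy - 91u + 108y^2 - 84y) + (-13y - 1)(15s^2 - 11su + 81sy - 35s - 130u^2 - 3uy - 91u + 108y^2 - 84y); both groups contain (15s^2 - 11su + 81sy - 35s - 130u^2 - 3uy - 91u + 108y^2 - 84y), so (13u - 13y - 1) is a factor with cofactor 15s^2 - 11su + 81sy - 35s - 130u^2 - 3uy - 91u + 108y^2 - 84y.
The cofactor groups again: 15s^2 - 11su + 81sy - 35s - 130u^2 - 3uy - 91u + 108y^2 - 84y = 5s(3s - 10u + 9y - 7) + (13u + 12y)(3s - 10u + 9y - 7); both groups contain (3s - 10u + 9y - 7), giving (5s + 13u + 12y)(3s - 10u + 9y - 7).

(13u - 13y - 1)(3s - 10u + 9y - 7)(5s + 13u + 12y)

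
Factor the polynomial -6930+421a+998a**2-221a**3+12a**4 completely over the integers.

Trying the rational-root candidates, a = 11 is a root, so (a-11) is a factor; dividing leaves 12a**3-89a**2+19a+630.
Next, a = 5 is a root, so (a-5) is a factor; dividing leaves 12a**2-29a-126.
The remaining quadratic factors as (3a-14)(4a+9).

(3a-14)(4a+9)(a-11)(a-5)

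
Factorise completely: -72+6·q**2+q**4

(q**2+12)·(q**2-6)

Substitute u = q**2 to get a quadratic in u, then factor.
q**2+12 is irreducible over ℤ (always positive, so no real roots).
q**2-6 is irreducible over ℤ (6 is not a perfect square).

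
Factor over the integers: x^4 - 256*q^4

(x)⁴ − (4*q)⁴ = ((x)² − (4*q)²)((x)² + (4*q)²); the first factor splits again, the second (x^2 + 16*q^2) is irreducible.

(x - 4*q)*(x + 4*q)*(x^2 + 16*q^2)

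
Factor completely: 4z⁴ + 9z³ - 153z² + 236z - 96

Trying the rational-root candidates, z = 1 is a root, so (z - 1) is a factor; dividing leaves 4z³ + 13z² - 140z + 96.
Continuing, z = 3/4 is a root, so (4z - 3) divides it; the quotient is z² + 4z - 32.
The remaining quadratic factors as (z - 4)(z + 8).

(4z - 3)(z + 8)(z - 1)(z - 4)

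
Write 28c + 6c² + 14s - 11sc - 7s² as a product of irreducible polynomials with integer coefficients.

-(7s - 3c - 14)(s + 2c)

Group: -s(7s - 3c - 14) - 2c(7s - 3c - 14); both groups contain (7s - 3c - 14).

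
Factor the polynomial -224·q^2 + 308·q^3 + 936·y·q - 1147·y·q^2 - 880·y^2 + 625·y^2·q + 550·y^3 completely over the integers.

(11·y - 4·q)·(10·y - 7·q)·(5·y + 11·q - 8)

Group: 10·y·(55·y^2 + 101·y·q - 88·y - 44·q^2 + 32·q) - 7·q·(55·y^2 + 101·y·q - 88·y - 44·q^2 + 32·q); both groups contain (55·y^2 + 101·y·q - 88·y - 44·q^2 + 32·q), so (10·y - 7·q) is a factor with cofactor 55·y^2 + 101·y·q - 88·y - 44·q^2 + 32·q.
The cofactor groups again: 55·y^2 + 101·y·q - 88·y - 44·q^2 + 32·q = 11·y·(5·y + 11·q - 8) - 4·q·(5·y + 11·q - 8); both groups contain (5·y + 11·q - 8), giving (11·y - 4·q)·(5·y + 11·q - 8).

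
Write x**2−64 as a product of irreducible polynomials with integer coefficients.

Two integers with product −64 and sum 0 are −8 and 8.

(x+8)(x−8)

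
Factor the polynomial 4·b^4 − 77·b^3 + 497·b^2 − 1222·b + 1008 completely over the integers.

(4·b − 9)·(b − 2)·(b − 7)·(b − 8)

Among the possible rational roots, b = 9/4 is a root, so (4·b − 9) is a factor; dividing leaves b^3 − 17·b^2 + 86·b − 112.
Next, b = 7 is a root, giving the factor (b − 7) and quotient b^2 − 10·b + 16.
The remaining quadratic factors as (b − 8)(b − 2).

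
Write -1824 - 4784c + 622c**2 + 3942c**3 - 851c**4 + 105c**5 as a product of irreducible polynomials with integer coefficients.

Trying the rational-root candidates, c = -4/5 is a root, giving the factor (5c + 4) and quotient 21c**4 - 187c**3 + 938c**2 - 626c - 456.
Continuing, c = 4/3 is a root, so (3c - 4) is a factor; dividing leaves 7c**3 - 53c**2 + 242c + 114.
Next, c = -3/7 is a root, so (7c + 3) divides it; the quotient is c**2 - 8c + 38.
The quadratic c**2 - 8c + 38 has discriminant -88 < 0 and is irreducible over ℤ.

(3c - 4)(5c + 4)(7c + 3)(c**2 - 8c + 38)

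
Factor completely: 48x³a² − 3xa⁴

3a²x(4x − a)(4x + a)

Pull out the common factor 3xa²; 16x² − a² is a difference of squares.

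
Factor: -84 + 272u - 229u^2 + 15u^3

Testing divisors of the constant over divisors of the leading coefficient, u = 3/5 is a root, so (5u - 3) divides it; the quotient is 3u^2 - 44u + 28.
The remaining quadratic factors as (3u - 2)(u - 14).

(3u - 2)(5u - 3)(u - 14)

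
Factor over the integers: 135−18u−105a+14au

Group as (14au−105a) + (−18u+135) = 7a(2u−15) − 9(2u−15).
Both groups share the factor (2u−15).

(2u−15)(7a−9)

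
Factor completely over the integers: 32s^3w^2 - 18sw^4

2sw^2(4s + 3w)(4s - 3w)

Pull out the common factor 2sw^2; 16s^2 - 9w^2 is a difference of squares.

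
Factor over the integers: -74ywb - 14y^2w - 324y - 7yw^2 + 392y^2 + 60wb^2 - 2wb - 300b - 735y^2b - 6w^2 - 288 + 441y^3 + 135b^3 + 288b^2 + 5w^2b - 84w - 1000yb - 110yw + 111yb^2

Group: 7y(63y^2 - 2yw - 60yb + 2y - w^2 - 12wb - 14w - 27b^2 - 90b - 48) + (-5b + 6)(63y^2 - 2yw - 60yb + 2y - w^2 - 12wb - 14w - 27b^2 - 90b - 48); both groups contain (63y^2 - 2yw - 60yb + 2y - w^2 - 12wb - 14w - 27b^2 - 90b - 48), so (7y - 5b + 6) is a factor with cofactor 63y^2 - 2yw - 60yb + 2y - w^2 - 12wb - 14w - 27b^2 - 90b - 48.
The cofactor groups again: 63y^2 - 2yw - 60yb + 2y - w^2 - 12wb - 14w - 27b^2 - 90b - 48 = 7y(9y + w + 3b + 8) + (-w - 9b - 6)(9y + w + 3b + 8); both groups contain (9y + w + 3b + 8), giving (7y - w - 9b - 6)(9y + w + 3b + 8).

(7y - 5b + 6)(7y - w - 9b - 6)(9y + w + 3b + 8)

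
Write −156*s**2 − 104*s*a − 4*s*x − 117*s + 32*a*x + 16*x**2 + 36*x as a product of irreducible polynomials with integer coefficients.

Group: −12*s*(13*s − 4*x) + (−8*a − 4*x − 9)*(13*s − 4*x); both groups contain (13*s − 4*x).

−(13*s − 4*x)*(12*s + 8*a + 4*x + 9)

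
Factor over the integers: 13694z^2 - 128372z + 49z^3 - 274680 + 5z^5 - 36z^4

Trying the rational-root candidates, z = 10 is a root, so (z - 10) divides it; the quotient is 5z^4 + 14z^3 + 189z^2 + 15584z + 27468.
Next, z = -9/5 is a root, giving the factor (5z + 9) and quotient z^3 + z^2 + 36z + 3052.
Next, z = -14 is a root, so (z + 14) divides it; the quotient is z^2 - 13z + 218.
The quadratic z^2 - 13z + 218 has discriminant -703 < 0 and is irreducible over ℤ.

(5z + 9)(z + 14)(z - 10)(z^2 - 13z + 218)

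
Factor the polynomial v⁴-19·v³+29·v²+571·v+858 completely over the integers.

Trying the rational-root candidates, v = -2 is a root, giving the factor (v+2) and quotient v³-21·v²+71·v+429.
Continuing, v = 11 is a root, so (v-11) divides it; the quotient is v²-10·v-39.
The remaining quadratic factors as (v+3)(v-13).

(v+2)·(v+3)·(v-11)·(v-13)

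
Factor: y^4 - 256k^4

Write as (y^2)² − (16k^2)², then factor y^2 - 16k^2 once more.

(y - 4k)(y + 4k)(y^2 + 16k^2)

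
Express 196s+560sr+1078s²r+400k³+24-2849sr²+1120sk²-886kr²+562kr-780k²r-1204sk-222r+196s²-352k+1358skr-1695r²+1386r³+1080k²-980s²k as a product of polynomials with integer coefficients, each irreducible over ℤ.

-(7s-10k-14r+1)(10k-11r-2)(14s+4k-9r+12)

Group: 10k(-98s²+112sk+259sr-98s+40k²-34kr+116k-126r²+177r-12) + (-11r-2)(-98s²+112sk+259sr-98s+40k²-34kr+116k-126r²+177r-12); both groups contain (-98s²+112sk+259sr-98s+40k²-34kr+116k-126r²+177r-12), so (10k-11r-2) is a factor with cofactor -98s²+112sk+259sr-98s+40k²-34kr+116k-126r²+177r-12.
The cofactor groups again: -98s²+112sk+259sr-98s+40k²-34kr+116k-126r²+177r-12 = -14s(7s-10k-14r+1) + (-4k+9r-12)(7s-10k-14r+1); both groups contain (7s-10k-14r+1), giving -(14s+4k-9r+12)(7s-10k-14r+1).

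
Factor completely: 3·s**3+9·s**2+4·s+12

(s+3)·(3·s**2+4)

Group as (3·s**3+4·s) + (9·s**2+12) = s·(3·s**2+4) + 3·(3·s**2+4).
Both groups share the factor (3·s**2+4).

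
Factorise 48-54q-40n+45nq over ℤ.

Group as (45nq-40n) + (-54q+48) = 5n(9q-8) - 6(9q-8).
Both groups share the factor (9q-8).

(5n-6)(9q-8)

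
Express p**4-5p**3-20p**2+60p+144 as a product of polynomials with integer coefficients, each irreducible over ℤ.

(p+2)(p+3)(p-4)(p-6)

Testing divisors of the constant over divisors of the leading coefficient, p = 4 is a root, so (p-4) divides it; the quotient is p**3-p**2-24p-36.
Next, p = -3 is a root, so (p+3) is a factor; dividing leaves p**2-4p-12.
The remaining quadratic factors as (p-6)(p+2).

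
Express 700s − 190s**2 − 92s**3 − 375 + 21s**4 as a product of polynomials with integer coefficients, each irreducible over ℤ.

By the rational root theorem, s = −3 is a root, so (s + 3) is a factor; dividing leaves 21s**3 − 155s**2 + 275s − 125.
Then s = 5/3 is a root, giving the factor (3s − 5) and quotient 7s**2 − 40s + 25.
The remaining quadratic factors as (s − 5)(7s − 5).

(3s − 5)(7s − 5)(s + 3)(s − 5)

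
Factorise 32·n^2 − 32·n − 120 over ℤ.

8·(2·n + 3)·(2·n − 5)

Pull out the common factor 8, then factor the remaining trinomial.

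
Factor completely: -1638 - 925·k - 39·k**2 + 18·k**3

Testing divisors of the constant over divisors of the leading coefficient, k = -14/3 is a root, so (3·k + 14) divides it; the quotient is 6·k**2 - 41·k - 117.
The remaining quadratic factors as (k - 9)(6·k + 13).

(3·k + 14)·(6·k + 13)·(k - 9)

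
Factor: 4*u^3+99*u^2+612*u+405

Trying the rational-root candidates, u = -9 is a root, giving the factor (u+9) and quotient 4*u^2+63*u+45.
The remaining quadratic factors as (4*u+3)(u+15).

(4*u+3)*(u+15)*(u+9)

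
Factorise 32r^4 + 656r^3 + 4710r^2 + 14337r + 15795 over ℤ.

Among the possible rational roots, r = -9 is a root, giving the factor (r + 9) and quotient 32r^3 + 368r^2 + 1398r + 1755.
Next, r = -15/4 is a root, so (4r + 15) divides it; the quotient is 8r^2 + 62r + 117.
The remaining quadratic factors as (2r + 9)(4r + 13).

(2r + 9)(4r + 13)(4r + 15)(r + 9)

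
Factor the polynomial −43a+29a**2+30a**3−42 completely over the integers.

Among the possible rational roots, a = −1 is a root, so (a+1) divides it; the quotient is 30a**2−a−42.
The remaining quadratic factors as (6a+7)(5a−6).

(5a−6)(6a+7)(a+1)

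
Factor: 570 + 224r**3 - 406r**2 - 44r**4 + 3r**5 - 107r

(3r - 5)(r + 1)(r - 6)(r**2 - 8r + 19)

Testing divisors of the constant over divisors of the leading coefficient, r = 5/3 is a root, so (3r - 5) divides it; the quotient is r**4 - 13r**3 + 53r**2 - 47r - 114.
Continuing, r = -1 is a root, giving the factor (r + 1) and quotient r**3 - 14r**2 + 67r - 114.
Next, r = 6 is a root, so (r - 6) divides it; the quotient is r**2 - 8r + 19.
The quadratic r**2 - 8r + 19 has discriminant -12 < 0 and is irreducible over ℤ.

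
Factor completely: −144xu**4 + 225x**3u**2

Every term has a factor of 9xu**2. Then 25x**2 − 16u**2 = (5x)² − (4u)².

9u**2x(5x − 4u)(5x + 4u)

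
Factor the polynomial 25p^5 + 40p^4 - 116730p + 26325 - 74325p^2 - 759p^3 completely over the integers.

(5p + 9)(5p - 1)(p - 15)(p^2 + 15p + 195)

Testing divisors of the constant over divisors of the leading coefficient, p = -9/5 is a root, so (5p + 9) is a factor; dividing leaves 5p^4 - p^3 - 150p^2 - 14595p + 2925.
Continuing, p = 1/5 is a root, so (5p - 1) divides it; the quotient is p^3 - 30p - 2925.
Then p = 15 is a root, giving the factor (p - 15) and quotient p^2 + 15p + 195.
The quadratic p^2 + 15p + 195 has discriminant -555 < 0 and is irreducible over ℤ.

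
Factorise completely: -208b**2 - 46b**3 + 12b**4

Pull out the common factor 2b**2, then factor the remaining trinomial.

2b**2(2b - 13)(3b + 8)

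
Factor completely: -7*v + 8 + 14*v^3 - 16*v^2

Group as (14*v^3 - 7*v) + (-16*v^2 + 8) = 7*v*(2*v^2 - 1) - 8*(2*v^2 - 1).
Both groups share the factor (2*v^2 - 1).

(7*v - 8)*(2*v^2 - 1)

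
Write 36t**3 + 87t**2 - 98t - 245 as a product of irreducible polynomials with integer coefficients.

Trying the rational-root candidates, t = -7/3 is a root, giving the factor (3t + 7) and quotient 12t**2 + t - 35.
The remaining quadratic factors as (3t - 5)(4t + 7).

(3t + 7)(3t - 5)(4t + 7)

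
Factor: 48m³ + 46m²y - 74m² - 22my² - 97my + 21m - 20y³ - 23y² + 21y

(6m - 4y - 7)(8m + 5y - 3)(m + y)

Group: 6m(8m² + 13my - 3m + 5y² - 3y) + (-4y - 7)(8m² + 13my - 3m + 5y² - 3y); both groups contain (8m² + 13my - 3m + 5y² - 3y), so (6m - 4y - 7) is a factor with cofactor 8m² + 13my - 3m + 5y² - 3y.
The cofactor groups again: 8m² + 13my - 3m + 5y² - 3y = 8m(m + y) + (5y - 3)(m + y); both groups contain (m + y), giving (8m + 5y - 3)(m + y).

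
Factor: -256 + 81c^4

(3c + 4)(3c - 4)(9c^2 + 16)

(3c)⁴ − (4)⁴ = ((3c)² − (4)²)((3c)² + (4)²); the first factor splits again, the second (9c^2 + 16) is irreducible.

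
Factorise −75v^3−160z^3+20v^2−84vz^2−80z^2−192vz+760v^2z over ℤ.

−(15v−8z−4)(5v+2z)(v−10z)

Group: 5v(−15v^2+158vz+4v−80z^2−40z) + 2z(−15v^2+158vz+4v−80z^2−40z); both groups contain (−15v^2+158vz+4v−80z^2−40z), so (5v+2z) is a factor with cofactor −15v^2+158vz+4v−80z^2−40z.
The cofactor groups again: −15v^2+158vz+4v−80z^2−40z = −15v(v−10z) + (8z+4)(v−10z); both groups contain (v−10z), giving −(15v−8z−4)(v−10z).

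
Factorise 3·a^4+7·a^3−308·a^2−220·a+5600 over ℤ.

(3·a−14)·(a+10)·(a+5)·(a−8)

By the rational root theorem, a = −5 is a root, so (a+5) divides it; the quotient is 3·a^3−8·a^2−268·a+1120.
Then a = 14/3 is a root, so (3·a−14) is a factor; dividing leaves a^2+2·a−80.
The remaining quadratic factors as (a+10)(a−8).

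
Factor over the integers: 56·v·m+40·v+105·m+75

(7·m+5)·(8·v+15)

Group as (56·v·m+40·v) + (105·m+75) = 8·v·(7·m+5) + 15·(7·m+5).
Both groups share the factor (7·m+5).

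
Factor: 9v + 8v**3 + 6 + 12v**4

(3v + 2)(4v**3 + 3)

Group as (12v**4 + 9v) + (8v**3 + 6) = 3v(4v**3 + 3) + 2(4v**3 + 3).
Both groups share the factor (4v**3 + 3).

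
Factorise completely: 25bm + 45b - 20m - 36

Group as (25bm + 45b) + (-20m - 36) = 5b(5m + 9) - 4(5m + 9).
Both groups share the factor (5m + 9).

(5b - 4)(5m + 9)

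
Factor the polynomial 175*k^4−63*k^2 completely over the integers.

Factor out 7*k^2, leaving 25*k^2−9, which is a difference of two squares.

7*k^2*(5*k+3)*(5*k−3)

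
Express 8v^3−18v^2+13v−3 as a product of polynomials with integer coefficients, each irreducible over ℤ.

Trying the rational-root candidates, v = 1 is a root, giving the factor (v−1) and quotient 8v^2−10v+3.
The remaining quadratic factors as (2v−1)(4v−3).

(2v−1)(4v−3)(v−1)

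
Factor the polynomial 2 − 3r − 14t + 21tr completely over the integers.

(3r − 2)(7t − 1)

Group as (21tr − 14t) + (−3r + 2) = 7t(3r − 2) − (3r − 2).
Both groups share the factor (3r − 2).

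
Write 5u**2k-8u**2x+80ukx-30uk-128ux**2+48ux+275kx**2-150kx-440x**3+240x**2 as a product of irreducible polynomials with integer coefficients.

(5k-8x)(u+11x-6)(u+5x)

Group: u(5uk-8ux+25kx-40x**2) + (11x-6)(5uk-8ux+25kx-40x**2); both groups contain (5uk-8ux+25kx-40x**2), so (u+11x-6) is a factor with cofactor 5uk-8ux+25kx-40x**2.
The cofactor groups again: 5uk-8ux+25kx-40x**2 = 5k(u+5x) - 8x(u+5x); both groups contain (u+5x), giving (5k-8x)(u+5x).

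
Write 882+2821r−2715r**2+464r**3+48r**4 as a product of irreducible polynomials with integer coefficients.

By the rational root theorem, r = 9/4 is a root, so (4r−9) is a factor; dividing leaves 12r**3+143r**2−357r−98.
Then r = −14 is a root, so (r+14) divides it; the quotient is 12r**2−25r−7.
The remaining quadratic factors as (4r+1)(3r−7).

(3r−7)(4r+1)(4r−9)(r+14)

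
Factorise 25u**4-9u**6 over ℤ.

Pull out the common factor u**4, leaving -9u**2+25.
Recognize a difference of squares with the parts 5 and 3u.

-u**4(3u+5)(3u-5)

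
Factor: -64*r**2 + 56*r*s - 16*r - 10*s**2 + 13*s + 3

-(8*r - 2*s + 3)*(8*r - 5*s - 1)

Group: -8*r*(8*r - 5*s - 1) + (2*s - 3)*(8*r - 5*s - 1); both groups contain (8*r - 5*s - 1).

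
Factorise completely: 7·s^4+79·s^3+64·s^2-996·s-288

(7·s+2)·(s+6)·(s+8)·(s-3)

Among the possible rational roots, s = -2/7 is a root, so (7·s+2) is a factor; dividing leaves s^3+11·s^2+6·s-144.
Then s = 3 is a root, so (s-3) is a factor; dividing leaves s^2+14·s+48.
The remaining quadratic factors as (s+8)(s+6).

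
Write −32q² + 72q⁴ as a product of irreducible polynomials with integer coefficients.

Pull out the common factor 8q²; 9q² − 4 is a difference of squares.

8q²(3q + 2)(3q − 2)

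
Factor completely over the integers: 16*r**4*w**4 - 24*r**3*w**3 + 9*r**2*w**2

r**2*w**2*(4*r*w - 3)**2

Factor out r**2*w**2 first: what remains is 16*r**2*w**2 - 24*r*w + 9.
Recognize a perfect-square trinomial with the parts 4*r*w and 3.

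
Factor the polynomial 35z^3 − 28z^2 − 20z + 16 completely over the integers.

Group as (35z^3 − 20z) + (−28z^2 + 16) = 5z(7z^2 − 4) − 4(7z^2 − 4).
Both groups share the factor (7z^2 − 4).

(5z − 4)(7z^2 − 4)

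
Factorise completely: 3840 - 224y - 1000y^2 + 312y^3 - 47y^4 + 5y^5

(5y + 8)(y - 3)(y - 4)(y^2 - 4y + 40)

Trying the rational-root candidates, y = -8/5 is a root, so (5y + 8) is a factor; dividing leaves y^4 - 11y^3 + 80y^2 - 328y + 480.
Then y = 4 is a root, so (y - 4) divides it; the quotient is y^3 - 7y^2 + 52y - 120.
Then y = 3 is a root, giving the factor (y - 3) and quotient y^2 - 4y + 40.
The quadratic y^2 - 4y + 40 has discriminant -144 < 0 and is irreducible over ℤ.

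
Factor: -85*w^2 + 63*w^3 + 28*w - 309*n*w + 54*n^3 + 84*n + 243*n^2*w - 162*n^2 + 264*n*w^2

(3*n + 9*w - 7)*(3*n + w)*(6*n + 7*w - 4)

Group: 3*n*(18*n^2 + 27*n*w - 12*n + 7*w^2 - 4*w) + (9*w - 7)*(18*n^2 + 27*n*w - 12*n + 7*w^2 - 4*w); both groups contain (18*n^2 + 27*n*w - 12*n + 7*w^2 - 4*w), so (3*n + 9*w - 7) is a factor with cofactor 18*n^2 + 27*n*w - 12*n + 7*w^2 - 4*w.
The cofactor groups again: 18*n^2 + 27*n*w - 12*n + 7*w^2 - 4*w = 6*n*(3*n + w) + (7*w - 4)*(3*n + w); both groups contain (3*n + w), giving (6*n + 7*w - 4)*(3*n + w).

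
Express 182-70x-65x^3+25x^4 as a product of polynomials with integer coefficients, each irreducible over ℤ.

Group as (25x^4-70x) + (-65x^3+182) = 5x(5x^3-14) - 13(5x^3-14).
Both groups share the factor (5x^3-14).

(5x-13)(5x^3-14)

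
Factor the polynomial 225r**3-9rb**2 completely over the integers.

9r(5r-b)(5r+b)

Factor out 9r, leaving 25r**2-b**2, which is a difference of two squares.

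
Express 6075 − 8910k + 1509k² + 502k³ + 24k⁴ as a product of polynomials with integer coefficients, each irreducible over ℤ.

Testing divisors of the constant over divisors of the leading coefficient, k = −9 is a root, so (k + 9) is a factor; dividing leaves 24k³ + 286k² − 1065k + 675.
Then k = 9/4 is a root, so (4k − 9) is a factor; dividing leaves 6k² + 85k − 75.
The remaining quadratic factors as (k + 15)(6k − 5).

(4k − 9)(6k − 5)(k + 15)(k + 9)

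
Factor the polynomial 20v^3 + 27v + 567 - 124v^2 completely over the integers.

(2v - 7)(2v - 9)(5v + 9)

Trying the rational-root candidates, v = 9/2 is a root, giving the factor (2v - 9) and quotient 10v^2 - 17v - 63.
The remaining quadratic factors as (5v + 9)(2v - 7).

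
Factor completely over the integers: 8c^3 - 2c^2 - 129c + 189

Among the possible rational roots, c = 3 is a root, so (c - 3) is a factor; dividing leaves 8c^2 + 22c - 63.
The remaining quadratic factors as (4c - 7)(2c + 9).

(2c + 9)(4c - 7)(c - 3)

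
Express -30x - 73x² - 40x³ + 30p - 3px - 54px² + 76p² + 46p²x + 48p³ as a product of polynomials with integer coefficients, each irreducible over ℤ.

(6p + 8x + 5)(8p + 5x + 6)(p - x)

Group: p(48p² + 94px + 76p + 40x² + 73x + 30) - x(48p² + 94px + 76p + 40x² + 73x + 30); both groups contain (48p² + 94px + 76p + 40x² + 73x + 30), so (p - x) is a factor with cofactor 48p² + 94px + 76p + 40x² + 73x + 30.
The cofactor groups again: 48p² + 94px + 76p + 40x² + 73x + 30 = 8p(6p + 8x + 5) + (5x + 6)(6p + 8x + 5); both groups contain (6p + 8x + 5), giving (8p + 5x + 6)(6p + 8x + 5).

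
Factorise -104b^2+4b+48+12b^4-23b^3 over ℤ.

(3b-2)(4b+3)(b+2)(b-4)

Among the possible rational roots, b = -3/4 is a root, so (4b+3) divides it; the quotient is 3b^3-8b^2-20b+16.
Next, b = -2 is a root, giving the factor (b+2) and quotient 3b^2-14b+8.
The remaining quadratic factors as (b-4)(3b-2).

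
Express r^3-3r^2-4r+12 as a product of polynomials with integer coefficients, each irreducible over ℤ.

(r+2)(r-2)(r-3)

Among the possible rational roots, r = 2 is a root, so (r-2) is a factor; dividing leaves r^2-r-6.
The remaining quadratic factors as (r+2)(r-3).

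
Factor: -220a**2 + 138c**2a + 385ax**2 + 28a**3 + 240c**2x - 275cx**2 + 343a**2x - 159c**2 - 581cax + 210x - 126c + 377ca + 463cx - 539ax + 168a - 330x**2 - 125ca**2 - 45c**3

-(3c - 4a - 5x)(5c - 7a + 6)(3c - a - 11x + 7)

Group: 3c(-15c**2 + 26ca + 55cx - 53c - 7a**2 - 77ax + 55a + 66x - 42) + (-4a - 5x)(-15c**2 + 26ca + 55cx - 53c - 7a**2 - 77ax + 55a + 66x - 42); both groups contain (-15c**2 + 26ca + 55cx - 53c - 7a**2 - 77ax + 55a + 66x - 42), so (3c - 4a - 5x) is a factor with cofactor -15c**2 + 26ca + 55cx - 53c - 7a**2 - 77ax + 55a + 66x - 42.
The cofactor groups again: -15c**2 + 26ca + 55cx - 53c - 7a**2 - 77ax + 55a + 66x - 42 = -5c(3c - a - 11x + 7) + (7a - 6)(3c - a - 11x + 7); both groups contain (3c - a - 11x + 7), giving -(5c - 7a + 6)(3c - a - 11x + 7).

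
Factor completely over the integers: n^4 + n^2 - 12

(n^2 + 4)(n^2 - 3)

Substitute u = n^2 to get a quadratic in u, then factor.
n^2 + 4 is irreducible over ℤ (sum of squares).
n^2 - 3 is irreducible over ℤ (3 is not a perfect square).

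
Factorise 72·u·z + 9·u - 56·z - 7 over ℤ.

(8·z + 1)·(9·u - 7)

Group as (72·u·z + 9·u) + (-56·z - 7) = 9·u·(8·z + 1) - 7·(8·z + 1).
Both groups share the factor (8·z + 1).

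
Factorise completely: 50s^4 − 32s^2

Factor out 2s^2, leaving 25s^2 − 16, which is a difference of two squares.

2s^2(5s + 4)(5s − 4)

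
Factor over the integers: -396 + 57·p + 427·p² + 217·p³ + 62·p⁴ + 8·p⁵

(2·p + 3)·(4·p - 3)·(p + 4)·(p² + 3·p + 11)

Trying the rational-root candidates, p = 3/4 is a root, so (4·p - 3) is a factor; dividing leaves 2·p⁴ + 17·p³ + 67·p² + 157·p + 132.
Then p = -3/2 is a root, giving the factor (2·p + 3) and quotient p³ + 7·p² + 23·p + 44.
Next, p = -4 is a root, so (p + 4) is a factor; dividing leaves p² + 3·p + 11.
The quadratic p² + 3·p + 11 has discriminant -35 < 0 and is irreducible over ℤ.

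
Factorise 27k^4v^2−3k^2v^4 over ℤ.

3k^2v^2(3k+v)(3k−v)

Pull out the common factor 3k^2v^2; 9k^2−v^2 is a difference of squares.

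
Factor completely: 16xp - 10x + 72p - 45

(2x + 9)(8p - 5)

Group as (16xp - 10x) + (72p - 45) = 2x(8p - 5) + 9(8p - 5).
Both groups share the factor (8p - 5).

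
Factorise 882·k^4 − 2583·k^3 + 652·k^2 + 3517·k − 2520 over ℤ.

(3·k − 5)·(6·k + 7)·(7·k − 8)·(7·k − 9)

Trying the rational-root candidates, k = 8/7 is a root, giving the factor (7·k − 8) and quotient 126·k^3 − 225·k^2 − 164·k + 315.
Continuing, k = −7/6 is a root, so (6·k + 7) divides it; the quotient is 21·k^2 − 62·k + 45.
The remaining quadratic factors as (7·k − 9)(3·k − 5).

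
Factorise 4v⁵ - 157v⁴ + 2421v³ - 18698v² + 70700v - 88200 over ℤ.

(4v - 9)(v - 10)(v - 14)(v² - 13v + 70)

Testing divisors of the constant over divisors of the leading coefficient, v = 14 is a root, so (v - 14) divides it; the quotient is 4v⁴ - 101v³ + 1007v² - 4600v + 6300.
Continuing, v = 10 is a root, so (v - 10) divides it; the quotient is 4v³ - 61v² + 397v - 630.
Continuing, v = 9/4 is a root, so (4v - 9) divides it; the quotient is v² - 13v + 70.
The quadratic v² - 13v + 70 has discriminant -111 < 0 and is irreducible over ℤ.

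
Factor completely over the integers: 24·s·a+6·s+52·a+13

(4·a+1)·(6·s+13)

Group as (24·s·a+6·s) + (52·a+13) = 6·s·(4·a+1) + 13·(4·a+1).
Both groups share the factor (4·a+1).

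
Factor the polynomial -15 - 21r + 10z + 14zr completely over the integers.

Group as (14zr + 10z) + (-21r - 15) = 2z(7r + 5) - 3(7r + 5).
Both groups share the factor (7r + 5).

(2z - 3)(7r + 5)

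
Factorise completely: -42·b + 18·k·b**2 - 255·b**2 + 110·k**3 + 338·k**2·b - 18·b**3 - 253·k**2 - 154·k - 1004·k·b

Group: 5·k·(22·k**2 + 72·k·b + 11·k + 18·b**2 + 3·b) + (-b - 14)·(22·k**2 + 72·k·b + 11·k + 18·b**2 + 3·b); both groups contain (22·k**2 + 72·k·b + 11·k + 18·b**2 + 3·b), so (5·k - b - 14) is a factor with cofactor 22·k**2 + 72·k·b + 11·k + 18·b**2 + 3·b.
The cofactor groups again: 22·k**2 + 72·k·b + 11·k + 18·b**2 + 3·b = 2·k·(11·k + 3·b) + (6·b + 1)·(11·k + 3·b); both groups contain (11·k + 3·b), giving (2·k + 6·b + 1)·(11·k + 3·b).

(5·k - b - 14)·(11·k + 3·b)·(2·k + 6·b + 1)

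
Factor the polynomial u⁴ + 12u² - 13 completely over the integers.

Substitute w = u² to get a quadratic in w, then factor.
u² + 13 is irreducible over ℤ (always positive, so no real roots).
u² - 1 is a difference of squares.

(u + 1)(u - 1)(u² + 13)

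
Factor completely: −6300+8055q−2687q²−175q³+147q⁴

By the rational root theorem, q = −5 is a root, so (q+5) divides it; the quotient is 147q³−910q²+1863q−1260.
Then q = 15/7 is a root, so (7q−15) is a factor; dividing leaves 21q²−85q+84.
The remaining quadratic factors as (7q−12)(3q−7).

(3q−7)(7q−12)(7q−15)(q+5)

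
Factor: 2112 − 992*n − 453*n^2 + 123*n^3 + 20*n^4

Among the possible rational roots, n = −11/4 is a root, giving the factor (4*n + 11) and quotient 5*n^3 + 17*n^2 − 160*n + 192.
Continuing, n = −8 is a root, so (n + 8) is a factor; dividing leaves 5*n^2 − 23*n + 24.
The remaining quadratic factors as (5*n − 8)(n − 3).

(4*n + 11)*(5*n − 8)*(n + 8)*(n − 3)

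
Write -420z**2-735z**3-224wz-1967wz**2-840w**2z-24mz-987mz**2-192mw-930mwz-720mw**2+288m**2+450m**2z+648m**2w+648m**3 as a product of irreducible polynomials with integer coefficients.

(12m-8w-15z)(6m+7z)(9m+15w+7z+4)

Group: 12m(54m**2+90mw+105mz+24m+105wz+49z**2+28z) + (-8w-15z)(54m**2+90mw+105mz+24m+105wz+49z**2+28z); both groups contain (54m**2+90mw+105mz+24m+105wz+49z**2+28z), so (12m-8w-15z) is a factor with cofactor 54m**2+90mw+105mz+24m+105wz+49z**2+28z.
The cofactor groups again: 54m**2+90mw+105mz+24m+105wz+49z**2+28z = 9m(6m+7z) + (15w+7z+4)(6m+7z); both groups contain (6m+7z), giving (9m+15w+7z+4)(6m+7z).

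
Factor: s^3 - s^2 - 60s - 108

(s + 2)(s + 6)(s - 9)

By the rational root theorem, s = 9 is a root, so (s - 9) is a factor; dividing leaves s^2 + 8s + 12.
The remaining quadratic factors as (s + 2)(s + 6).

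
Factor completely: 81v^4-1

(3v+1)(3v-1)(9v^2+1)

Difference of squares twice: with A = 3v and B = 1, A⁴ − B⁴ = (A² − B²)(A² + B²), and A² − B² factors again.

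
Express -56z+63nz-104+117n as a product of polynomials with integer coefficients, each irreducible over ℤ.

(7z+13)(9n-8)

Group as (63nz+117n) + (-56z-104) = 9n(7z+13) - 8(7z+13).
Both groups share the factor (7z+13).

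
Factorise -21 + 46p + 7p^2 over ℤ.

Need a pair with product 7·(-21) = -147 and sum 46: that's -3 and 49.
Split the middle term: 7p^2 - 3p + 49p - 21 = p(7p - 3) + 7(7p - 3).

(7p - 3)(p + 7)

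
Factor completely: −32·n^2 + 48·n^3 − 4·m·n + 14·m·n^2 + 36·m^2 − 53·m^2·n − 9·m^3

Group: m·(−9·m^2 + m·n + 8·n^2) + (6·n − 4)·(−9·m^2 + m·n + 8·n^2); both groups contain (−9·m^2 + m·n + 8·n^2), so (m + 6·n − 4) is a factor with cofactor −9·m^2 + m·n + 8·n^2.
The cofactor groups again: −9·m^2 + m·n + 8·n^2 = −9·m·(m − n) − 8·n·(m − n); both groups contain (m − n), giving −(9·m + 8·n)·(m − n).

−(9·m + 8·n)·(m + 6·n − 4)·(m − n)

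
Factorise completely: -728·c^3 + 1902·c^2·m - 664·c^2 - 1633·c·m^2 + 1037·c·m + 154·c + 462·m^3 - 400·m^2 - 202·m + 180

-(13·c - 14·m + 10)·(14·c - 11·m + 9)·(4·c - 3·m - 2)

Group: 4·c·(-182·c^2 + 339·c·m - 257·c - 154·m^2 + 236·m - 90) + (-3·m - 2)·(-182·c^2 + 339·c·m - 257·c - 154·m^2 + 236·m - 90); both groups contain (-182·c^2 + 339·c·m - 257·c - 154·m^2 + 236·m - 90), so (4·c - 3·m - 2) is a factor with cofactor -182·c^2 + 339·c·m - 257·c - 154·m^2 + 236·m - 90.
The cofactor groups again: -182·c^2 + 339·c·m - 257·c - 154·m^2 + 236·m - 90 = -14·c·(13·c - 14·m + 10) + (11·m - 9)·(13·c - 14·m + 10); both groups contain (13·c - 14·m + 10), giving -(14·c - 11·m + 9)·(13·c - 14·m + 10).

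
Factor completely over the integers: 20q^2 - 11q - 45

(4q + 5)(5q - 9)

Need a pair with product 20·(-45) = -900 and sum -11: that's 25 and -36.
Split the middle term: 20q^2 + 25q - 36q - 45 = 5q(4q + 5) - 9(4q + 5).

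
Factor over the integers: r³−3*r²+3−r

(r+1)*(r−1)*(r−3)

Trying the rational-root candidates, r = 1 is a root, giving the factor (r−1) and quotient r²−2*r−3.
The remaining quadratic factors as (r+1)(r−3).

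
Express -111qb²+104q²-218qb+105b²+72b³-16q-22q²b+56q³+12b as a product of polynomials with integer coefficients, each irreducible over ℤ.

Group: 2q(28q²-53qb-4q+24b²+3b) + (3b+4)(28q²-53qb-4q+24b²+3b); both groups contain (28q²-53qb-4q+24b²+3b), so (2q+3b+4) is a factor with cofactor 28q²-53qb-4q+24b²+3b.
The cofactor groups again: 28q²-53qb-4q+24b²+3b = 4q(7q-8b-1) - 3b(7q-8b-1); both groups contain (7q-8b-1), giving (4q-3b)(7q-8b-1).

(4q-3b)(7q-8b-1)(2q+3b+4)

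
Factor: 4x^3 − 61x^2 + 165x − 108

(4x − 9)(x − 1)(x − 12)

Testing divisors of the constant over divisors of the leading coefficient, x = 9/4 is a root, giving the factor (4x − 9) and quotient x^2 − 13x + 12.
The remaining quadratic factors as (x − 1)(x − 12).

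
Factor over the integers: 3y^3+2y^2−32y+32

Trying the rational-root candidates, y = −4 is a root, giving the factor (y+4) and quotient 3y^2−10y+8.
The remaining quadratic factors as (y−2)(3y−4).

(3y−4)(y+4)(y−2)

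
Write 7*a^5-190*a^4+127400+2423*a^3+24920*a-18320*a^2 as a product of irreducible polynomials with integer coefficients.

Testing divisors of the constant over divisors of the leading coefficient, a = 14 is a root, so (a-14) is a factor; dividing leaves 7*a^4-92*a^3+1135*a^2-2430*a-9100.
Next, a = -13/7 is a root, giving the factor (7*a+13) and quotient a^3-15*a^2+190*a-700.
Then a = 5 is a root, so (a-5) is a factor; dividing leaves a^2-10*a+140.
The quadratic a^2-10*a+140 has discriminant -460 < 0 and is irreducible over ℤ.

(7*a+13)*(a-14)*(a-5)*(a^2-10*a+140)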